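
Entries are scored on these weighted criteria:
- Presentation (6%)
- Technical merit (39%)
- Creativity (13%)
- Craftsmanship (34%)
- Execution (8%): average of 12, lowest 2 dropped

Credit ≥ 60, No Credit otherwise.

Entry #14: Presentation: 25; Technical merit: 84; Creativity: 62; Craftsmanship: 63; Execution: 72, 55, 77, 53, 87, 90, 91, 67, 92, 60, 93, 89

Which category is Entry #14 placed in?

Credit

Execution: drop 53, 55 → average of remaining 10 = 818/10 = 81.8
Weighted total:
  Presentation 25 × 0.06 = 1.5
  Technical merit 84 × 0.39 = 32.76
  Creativity 62 × 0.13 = 8.06
  Craftsmanship 63 × 0.34 = 21.42
  Execution 81.8 × 0.08 = 6.544
Sum = 70.284
70.284 ≥ 60 → Credit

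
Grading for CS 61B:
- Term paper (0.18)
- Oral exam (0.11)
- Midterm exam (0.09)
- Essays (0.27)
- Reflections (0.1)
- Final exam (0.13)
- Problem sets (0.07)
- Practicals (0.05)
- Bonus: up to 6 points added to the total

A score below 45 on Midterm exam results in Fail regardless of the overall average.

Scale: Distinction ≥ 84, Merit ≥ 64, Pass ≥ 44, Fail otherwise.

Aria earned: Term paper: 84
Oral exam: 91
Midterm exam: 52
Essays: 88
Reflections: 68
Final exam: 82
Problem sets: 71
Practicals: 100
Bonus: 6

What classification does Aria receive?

Midterm exam score 52 ≥ 45: minimum met.
Weighted total:
  Term paper 84 × 0.18 = 15.12
  Oral exam 91 × 0.11 = 10.01
  Midterm exam 52 × 0.09 = 4.68
  Essays 88 × 0.27 = 23.76
  Reflections 68 × 0.1 = 6.8
  Final exam 82 × 0.13 = 10.66
  Problem sets 71 × 0.07 = 4.97
  Practicals 100 × 0.05 = 5
Sum = 81
Bonus: 81 + 6 = 87
87 ≥ 84 → Distinction

Distinction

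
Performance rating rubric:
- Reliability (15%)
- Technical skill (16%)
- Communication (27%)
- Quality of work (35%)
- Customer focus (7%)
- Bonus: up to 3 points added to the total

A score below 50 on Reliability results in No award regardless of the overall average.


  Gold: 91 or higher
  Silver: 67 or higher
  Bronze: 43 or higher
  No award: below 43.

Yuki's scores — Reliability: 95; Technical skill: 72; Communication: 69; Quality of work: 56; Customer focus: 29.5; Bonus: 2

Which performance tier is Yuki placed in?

Silver

Reliability score 95 ≥ 50: minimum met.
Weighted total:
  Reliability 95 × 0.15 = 14.25
  Technical skill 72 × 0.16 = 11.52
  Communication 69 × 0.27 = 18.63
  Quality of work 56 × 0.35 = 19.6
  Customer focus 29.5 × 0.07 = 2.065
Sum = 66.065
Bonus: 66.065 + 2 = 68.065
68.065 is ≥ 67 and < 91 → Silver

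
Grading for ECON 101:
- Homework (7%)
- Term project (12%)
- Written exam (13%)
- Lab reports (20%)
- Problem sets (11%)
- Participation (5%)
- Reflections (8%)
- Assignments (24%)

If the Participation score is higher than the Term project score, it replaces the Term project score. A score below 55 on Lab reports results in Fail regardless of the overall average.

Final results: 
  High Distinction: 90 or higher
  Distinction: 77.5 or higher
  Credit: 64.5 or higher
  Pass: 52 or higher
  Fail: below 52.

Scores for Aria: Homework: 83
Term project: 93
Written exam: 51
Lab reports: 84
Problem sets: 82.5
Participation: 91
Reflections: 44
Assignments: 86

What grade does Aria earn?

Participation (91) ≤ Term project (93), so Term project stays at 93.
Lab reports score 84 ≥ 55: minimum met.
Weighted total:
  Homework 83 × 0.07 = 5.81
  Term project 93 × 0.12 = 11.16
  Written exam 51 × 0.13 = 6.63
  Lab reports 84 × 0.2 = 16.8
  Problem sets 82.5 × 0.11 = 9.075
  Participation 91 × 0.05 = 4.55
  Reflections 44 × 0.08 = 3.52
  Assignments 86 × 0.24 = 20.64
Sum = 78.185
78.185 is ≥ 77.5 and < 90 → Distinction

Distinction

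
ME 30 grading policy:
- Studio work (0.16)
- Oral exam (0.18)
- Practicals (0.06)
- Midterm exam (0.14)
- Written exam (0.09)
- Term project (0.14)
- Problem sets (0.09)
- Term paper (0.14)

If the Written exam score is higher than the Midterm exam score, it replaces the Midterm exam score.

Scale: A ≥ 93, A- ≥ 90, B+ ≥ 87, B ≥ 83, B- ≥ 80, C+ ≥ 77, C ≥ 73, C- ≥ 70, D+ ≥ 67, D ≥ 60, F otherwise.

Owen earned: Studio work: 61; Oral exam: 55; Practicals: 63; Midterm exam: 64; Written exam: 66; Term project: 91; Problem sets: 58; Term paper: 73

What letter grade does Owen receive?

D

Written exam (66) > Midterm exam (64), so Midterm exam counts as 66.
Weighted total:
  Studio work 61 × 0.16 = 9.76
  Oral exam 55 × 0.18 = 9.9
  Practicals 63 × 0.06 = 3.78
  Midterm exam 66 × 0.14 = 9.24
  Written exam 66 × 0.09 = 5.94
  Term project 91 × 0.14 = 12.74
  Problem sets 58 × 0.09 = 5.22
  Term paper 73 × 0.14 = 10.22
Sum = 66.8
66.8 is ≥ 60 and < 67 → D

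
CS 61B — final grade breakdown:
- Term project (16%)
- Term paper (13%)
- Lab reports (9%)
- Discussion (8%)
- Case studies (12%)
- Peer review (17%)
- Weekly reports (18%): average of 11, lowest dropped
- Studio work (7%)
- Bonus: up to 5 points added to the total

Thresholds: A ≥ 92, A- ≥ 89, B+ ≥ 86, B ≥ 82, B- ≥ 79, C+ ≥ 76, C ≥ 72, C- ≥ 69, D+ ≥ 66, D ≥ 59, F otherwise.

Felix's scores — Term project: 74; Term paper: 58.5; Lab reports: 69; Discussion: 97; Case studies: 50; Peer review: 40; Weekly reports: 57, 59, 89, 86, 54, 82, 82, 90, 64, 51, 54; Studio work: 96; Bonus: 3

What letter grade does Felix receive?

D+

Weekly reports: drop 51 → average of remaining 10 = 717/10 = 71.7
Weighted total:
  Term project 74 × 0.16 = 11.84
  Term paper 58.5 × 0.13 = 7.605
  Lab reports 69 × 0.09 = 6.21
  Discussion 97 × 0.08 = 7.76
  Case studies 50 × 0.12 = 6
  Peer review 40 × 0.17 = 6.8
  Weekly reports 71.7 × 0.18 = 12.906
  Studio work 96 × 0.07 = 6.72
Sum = 65.841
Bonus: 65.841 + 3 = 68.841
68.841 is ≥ 66 and < 69 → D+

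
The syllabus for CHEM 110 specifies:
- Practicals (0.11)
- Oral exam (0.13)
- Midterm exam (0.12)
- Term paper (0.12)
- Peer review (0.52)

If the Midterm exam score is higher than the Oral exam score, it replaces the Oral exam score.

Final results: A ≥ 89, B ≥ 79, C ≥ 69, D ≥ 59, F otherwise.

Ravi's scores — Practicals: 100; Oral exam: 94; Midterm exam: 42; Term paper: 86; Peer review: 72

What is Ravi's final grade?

C

Midterm exam (42) ≤ Oral exam (94), so Oral exam stays at 94.
Weighted total:
  Practicals 100 × 0.11 = 11
  Oral exam 94 × 0.13 = 12.22
  Midterm exam 42 × 0.12 = 5.04
  Term paper 86 × 0.12 = 10.32
  Peer review 72 × 0.52 = 37.44
Sum = 76.02
76.02 is ≥ 69 and < 79 → C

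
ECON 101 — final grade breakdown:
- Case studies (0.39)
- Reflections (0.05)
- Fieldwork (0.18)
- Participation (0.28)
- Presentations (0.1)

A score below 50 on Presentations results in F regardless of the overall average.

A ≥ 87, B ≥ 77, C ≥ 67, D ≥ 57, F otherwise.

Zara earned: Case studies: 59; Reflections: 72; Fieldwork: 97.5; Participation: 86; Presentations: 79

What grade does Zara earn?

C

Presentations score 79 ≥ 50: minimum met.
Weighted total:
  Case studies 59 × 0.39 = 23.01
  Reflections 72 × 0.05 = 3.6
  Fieldwork 97.5 × 0.18 = 17.55
  Participation 86 × 0.28 = 24.08
  Presentations 79 × 0.1 = 7.9
Sum = 76.14
76.14 is ≥ 67 and < 77 → C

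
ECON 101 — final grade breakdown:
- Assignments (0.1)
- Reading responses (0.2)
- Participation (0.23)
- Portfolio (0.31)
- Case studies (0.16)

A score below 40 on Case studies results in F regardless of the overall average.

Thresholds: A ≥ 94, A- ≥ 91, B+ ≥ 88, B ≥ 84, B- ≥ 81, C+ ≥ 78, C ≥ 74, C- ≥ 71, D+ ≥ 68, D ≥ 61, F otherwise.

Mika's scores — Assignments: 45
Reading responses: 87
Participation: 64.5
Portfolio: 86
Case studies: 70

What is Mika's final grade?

Case studies score 70 ≥ 40: minimum met.
Weighted total:
  Assignments 45 × 0.1 = 4.5
  Reading responses 87 × 0.2 = 17.4
  Participation 64.5 × 0.23 = 14.835
  Portfolio 86 × 0.31 = 26.66
  Case studies 70 × 0.16 = 11.2
Sum = 74.595
74.595 is ≥ 74 and < 78 → C

C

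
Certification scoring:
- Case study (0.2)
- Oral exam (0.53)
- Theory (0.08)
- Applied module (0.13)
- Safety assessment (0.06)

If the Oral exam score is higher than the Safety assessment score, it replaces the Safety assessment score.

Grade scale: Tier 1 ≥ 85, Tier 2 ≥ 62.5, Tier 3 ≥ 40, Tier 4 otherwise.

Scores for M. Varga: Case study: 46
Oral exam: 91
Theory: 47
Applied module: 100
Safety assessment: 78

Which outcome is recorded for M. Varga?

Oral exam (91) > Safety assessment (78), so Safety assessment counts as 91.
Weighted total:
  Case study 46 × 0.2 = 9.2
  Oral exam 91 × 0.53 = 48.23
  Theory 47 × 0.08 = 3.76
  Applied module 100 × 0.13 = 13
  Safety assessment 91 × 0.06 = 5.46
Sum = 79.65
79.65 is ≥ 62.5 and < 85 → Tier 2

Tier 2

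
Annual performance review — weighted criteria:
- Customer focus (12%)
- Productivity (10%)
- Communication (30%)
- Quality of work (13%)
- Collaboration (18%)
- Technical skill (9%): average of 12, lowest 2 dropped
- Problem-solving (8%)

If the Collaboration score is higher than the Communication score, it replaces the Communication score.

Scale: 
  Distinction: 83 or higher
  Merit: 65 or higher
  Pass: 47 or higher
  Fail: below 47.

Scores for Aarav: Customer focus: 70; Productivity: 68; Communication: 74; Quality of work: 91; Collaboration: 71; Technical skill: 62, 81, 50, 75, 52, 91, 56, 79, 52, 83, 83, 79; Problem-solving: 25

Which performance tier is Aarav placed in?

Technical skill: drop 50, 52 → average of remaining 10 = 741/10 = 74.1
Collaboration (71) ≤ Communication (74), so Communication stays at 74.
Weighted total:
  Customer focus 70 × 0.12 = 8.4
  Productivity 68 × 0.1 = 6.8
  Communication 74 × 0.3 = 22.2
  Quality of work 91 × 0.13 = 11.83
  Collaboration 71 × 0.18 = 12.78
  Technical skill 74.1 × 0.09 = 6.669
  Problem-solving 25 × 0.08 = 2
Sum = 70.679
70.679 is ≥ 65 and < 83 → Merit

Merit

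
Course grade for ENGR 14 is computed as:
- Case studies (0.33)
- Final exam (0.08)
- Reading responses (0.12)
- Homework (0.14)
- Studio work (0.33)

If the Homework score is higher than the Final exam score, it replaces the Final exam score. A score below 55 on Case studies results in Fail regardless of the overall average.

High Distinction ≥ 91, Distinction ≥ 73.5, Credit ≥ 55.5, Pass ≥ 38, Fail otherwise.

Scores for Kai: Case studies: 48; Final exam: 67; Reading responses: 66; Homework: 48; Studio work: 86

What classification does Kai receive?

Homework (48) ≤ Final exam (67), so Final exam stays at 67.
Case studies score 48 < 55: minimum not met.
Weighted total:
  Case studies 48 × 0.33 = 15.84
  Final exam 67 × 0.08 = 5.36
  Reading responses 66 × 0.12 = 7.92
  Homework 48 × 0.14 = 6.72
  Studio work 86 × 0.33 = 28.38
Sum = 64.22
Because the Case studies minimum was not met, the result is Fail.

Fail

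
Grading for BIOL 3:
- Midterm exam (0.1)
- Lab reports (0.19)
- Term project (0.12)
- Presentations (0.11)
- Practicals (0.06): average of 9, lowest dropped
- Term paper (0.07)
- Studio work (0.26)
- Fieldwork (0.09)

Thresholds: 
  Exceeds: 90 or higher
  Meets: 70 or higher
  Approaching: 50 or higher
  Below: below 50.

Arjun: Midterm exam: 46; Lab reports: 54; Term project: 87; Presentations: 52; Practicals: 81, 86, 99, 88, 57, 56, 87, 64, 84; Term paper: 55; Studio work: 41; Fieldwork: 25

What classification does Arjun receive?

Practicals: drop 56 → average of remaining 8 = 646/8 = 80.75
Weighted total:
  Midterm exam 46 × 0.1 = 4.6
  Lab reports 54 × 0.19 = 10.26
  Term project 87 × 0.12 = 10.44
  Presentations 52 × 0.11 = 5.72
  Practicals 80.75 × 0.06 = 4.845
  Term paper 55 × 0.07 = 3.85
  Studio work 41 × 0.26 = 10.66
  Fieldwork 25 × 0.09 = 2.25
Sum = 52.625
52.625 is ≥ 50 and < 70 → Approaching

Approaching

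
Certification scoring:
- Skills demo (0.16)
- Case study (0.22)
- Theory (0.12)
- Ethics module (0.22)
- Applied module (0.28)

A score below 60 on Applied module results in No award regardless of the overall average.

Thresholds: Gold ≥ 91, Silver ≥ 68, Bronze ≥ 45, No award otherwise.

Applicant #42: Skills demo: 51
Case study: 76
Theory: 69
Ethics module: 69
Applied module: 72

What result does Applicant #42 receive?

Applied module score 72 ≥ 60: minimum met.
Weighted total:
  Skills demo 51 × 0.16 = 8.16
  Case study 76 × 0.22 = 16.72
  Theory 69 × 0.12 = 8.28
  Ethics module 69 × 0.22 = 15.18
  Applied module 72 × 0.28 = 20.16
Sum = 68.5
68.5 is ≥ 68 and < 91 → Silver

Silver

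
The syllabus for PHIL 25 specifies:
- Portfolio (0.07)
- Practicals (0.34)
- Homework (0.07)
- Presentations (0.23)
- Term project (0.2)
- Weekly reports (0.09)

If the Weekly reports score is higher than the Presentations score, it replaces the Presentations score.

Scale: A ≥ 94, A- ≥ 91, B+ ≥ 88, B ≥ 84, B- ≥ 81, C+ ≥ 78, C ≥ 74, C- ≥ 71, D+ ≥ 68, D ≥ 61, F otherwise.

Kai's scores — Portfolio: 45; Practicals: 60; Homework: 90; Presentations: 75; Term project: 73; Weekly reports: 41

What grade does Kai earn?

Weekly reports (41) ≤ Presentations (75), so Presentations stays at 75.
Weighted total:
  Portfolio 45 × 0.07 = 3.15
  Practicals 60 × 0.34 = 20.4
  Homework 90 × 0.07 = 6.3
  Presentations 75 × 0.23 = 17.25
  Term project 73 × 0.2 = 14.6
  Weekly reports 41 × 0.09 = 3.69
Sum = 65.39
65.39 is ≥ 61 and < 68 → D

D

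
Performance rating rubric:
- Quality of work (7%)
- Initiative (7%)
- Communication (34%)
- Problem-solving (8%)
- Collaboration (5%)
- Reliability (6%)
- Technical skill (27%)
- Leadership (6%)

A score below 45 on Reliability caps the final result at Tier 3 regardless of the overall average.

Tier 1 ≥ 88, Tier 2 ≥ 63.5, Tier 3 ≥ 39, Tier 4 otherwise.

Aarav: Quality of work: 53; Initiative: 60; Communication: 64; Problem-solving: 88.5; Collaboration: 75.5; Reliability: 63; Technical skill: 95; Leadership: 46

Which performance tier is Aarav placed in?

Reliability score 63 ≥ 45: minimum met.
Weighted total:
  Quality of work 53 × 0.07 = 3.71
  Initiative 60 × 0.07 = 4.2
  Communication 64 × 0.34 = 21.76
  Problem-solving 88.5 × 0.08 = 7.08
  Collaboration 75.5 × 0.05 = 3.775
  Reliability 63 × 0.06 = 3.78
  Technical skill 95 × 0.27 = 25.65
  Leadership 46 × 0.06 = 2.76
Sum = 72.715
72.715 is ≥ 63.5 and < 88 → Tier 2

Tier 2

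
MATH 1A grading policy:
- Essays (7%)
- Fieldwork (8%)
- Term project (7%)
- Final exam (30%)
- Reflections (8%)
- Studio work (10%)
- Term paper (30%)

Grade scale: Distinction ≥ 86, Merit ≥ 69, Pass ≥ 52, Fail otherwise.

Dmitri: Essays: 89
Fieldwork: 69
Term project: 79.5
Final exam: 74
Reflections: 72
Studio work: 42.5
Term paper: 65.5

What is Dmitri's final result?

Weighted total:
  Essays 89 × 0.07 = 6.23
  Fieldwork 69 × 0.08 = 5.52
  Term project 79.5 × 0.07 = 5.565
  Final exam 74 × 0.3 = 22.2
  Reflections 72 × 0.08 = 5.76
  Studio work 42.5 × 0.1 = 4.25
  Term paper 65.5 × 0.3 = 19.65
Sum = 69.175
69.175 is ≥ 69 and < 86 → Merit

Merit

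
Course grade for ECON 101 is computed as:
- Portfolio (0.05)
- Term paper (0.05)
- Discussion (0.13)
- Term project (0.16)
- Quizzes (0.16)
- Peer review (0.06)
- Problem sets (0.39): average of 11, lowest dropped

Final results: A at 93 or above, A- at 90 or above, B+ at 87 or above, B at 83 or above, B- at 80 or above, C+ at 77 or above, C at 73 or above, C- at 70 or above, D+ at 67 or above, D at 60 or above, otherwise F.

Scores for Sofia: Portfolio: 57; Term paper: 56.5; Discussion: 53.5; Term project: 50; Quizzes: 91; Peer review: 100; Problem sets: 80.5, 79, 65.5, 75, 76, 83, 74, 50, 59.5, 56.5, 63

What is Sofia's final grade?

D+

Problem sets: drop 50 → average of remaining 10 = 712/10 = 71.2
Weighted total:
  Portfolio 57 × 0.05 = 2.85
  Term paper 56.5 × 0.05 = 2.825
  Discussion 53.5 × 0.13 = 6.955
  Term project 50 × 0.16 = 8
  Quizzes 91 × 0.16 = 14.56
  Peer review 100 × 0.06 = 6
  Problem sets 71.2 × 0.39 = 27.768
Sum = 68.958
68.958 is ≥ 67 and < 70 → D+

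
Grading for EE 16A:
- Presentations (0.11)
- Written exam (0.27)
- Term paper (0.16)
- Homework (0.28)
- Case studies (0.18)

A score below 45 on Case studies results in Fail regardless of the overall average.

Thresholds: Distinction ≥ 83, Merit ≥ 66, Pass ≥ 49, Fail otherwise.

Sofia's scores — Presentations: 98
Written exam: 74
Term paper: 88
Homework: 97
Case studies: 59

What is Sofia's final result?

Merit

Case studies score 59 ≥ 45: minimum met.
Weighted total:
  Presentations 98 × 0.11 = 10.78
  Written exam 74 × 0.27 = 19.98
  Term paper 88 × 0.16 = 14.08
  Homework 97 × 0.28 = 27.16
  Case studies 59 × 0.18 = 10.62
Sum = 82.62
82.62 is ≥ 66 and < 83 → Merit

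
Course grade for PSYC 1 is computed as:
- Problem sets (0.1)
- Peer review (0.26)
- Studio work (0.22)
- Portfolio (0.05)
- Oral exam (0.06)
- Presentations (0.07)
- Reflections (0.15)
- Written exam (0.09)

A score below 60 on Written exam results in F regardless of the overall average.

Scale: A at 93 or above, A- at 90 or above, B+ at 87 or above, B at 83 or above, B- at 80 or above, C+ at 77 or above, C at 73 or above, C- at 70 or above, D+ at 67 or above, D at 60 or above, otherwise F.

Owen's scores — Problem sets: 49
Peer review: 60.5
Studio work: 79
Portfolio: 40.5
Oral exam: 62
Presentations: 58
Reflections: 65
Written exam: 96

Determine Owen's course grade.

Written exam score 96 ≥ 60: minimum met.
Weighted total:
  Problem sets 49 × 0.1 = 4.9
  Peer review 60.5 × 0.26 = 15.73
  Studio work 79 × 0.22 = 17.38
  Portfolio 40.5 × 0.05 = 2.025
  Oral exam 62 × 0.06 = 3.72
  Presentations 58 × 0.07 = 4.06
  Reflections 65 × 0.15 = 9.75
  Written exam 96 × 0.09 = 8.64
Sum = 66.205
66.205 is ≥ 60 and < 67 → D

D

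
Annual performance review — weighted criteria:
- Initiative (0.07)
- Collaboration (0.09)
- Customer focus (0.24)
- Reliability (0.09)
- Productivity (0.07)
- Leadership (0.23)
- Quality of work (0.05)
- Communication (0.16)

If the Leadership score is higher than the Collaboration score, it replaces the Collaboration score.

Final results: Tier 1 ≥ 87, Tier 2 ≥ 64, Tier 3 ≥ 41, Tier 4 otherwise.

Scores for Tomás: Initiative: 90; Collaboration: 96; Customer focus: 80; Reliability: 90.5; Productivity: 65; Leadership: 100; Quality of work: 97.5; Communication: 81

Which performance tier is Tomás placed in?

Tier 1

Leadership (100) > Collaboration (96), so Collaboration counts as 100.
Weighted total:
  Initiative 90 × 0.07 = 6.3
  Collaboration 100 × 0.09 = 9
  Customer focus 80 × 0.24 = 19.2
  Reliability 90.5 × 0.09 = 8.145
  Productivity 65 × 0.07 = 4.55
  Leadership 100 × 0.23 = 23
  Quality of work 97.5 × 0.05 = 4.875
  Communication 81 × 0.16 = 12.96
Sum = 88.03
88.03 ≥ 87 → Tier 1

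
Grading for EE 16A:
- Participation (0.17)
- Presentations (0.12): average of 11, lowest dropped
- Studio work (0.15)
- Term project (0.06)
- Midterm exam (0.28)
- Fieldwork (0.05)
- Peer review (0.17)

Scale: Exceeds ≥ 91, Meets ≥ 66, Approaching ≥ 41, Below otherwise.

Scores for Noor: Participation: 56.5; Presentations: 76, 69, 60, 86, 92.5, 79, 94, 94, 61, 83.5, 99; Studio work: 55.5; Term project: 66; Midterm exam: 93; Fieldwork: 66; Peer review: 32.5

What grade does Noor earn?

Presentations: drop 60 → average of remaining 10 = 834/10 = 83.4
Weighted total:
  Participation 56.5 × 0.17 = 9.605
  Presentations 83.4 × 0.12 = 10.008
  Studio work 55.5 × 0.15 = 8.325
  Term project 66 × 0.06 = 3.96
  Midterm exam 93 × 0.28 = 26.04
  Fieldwork 66 × 0.05 = 3.3
  Peer review 32.5 × 0.17 = 5.525
Sum = 66.763
66.763 is ≥ 66 and < 91 → Meets

Meets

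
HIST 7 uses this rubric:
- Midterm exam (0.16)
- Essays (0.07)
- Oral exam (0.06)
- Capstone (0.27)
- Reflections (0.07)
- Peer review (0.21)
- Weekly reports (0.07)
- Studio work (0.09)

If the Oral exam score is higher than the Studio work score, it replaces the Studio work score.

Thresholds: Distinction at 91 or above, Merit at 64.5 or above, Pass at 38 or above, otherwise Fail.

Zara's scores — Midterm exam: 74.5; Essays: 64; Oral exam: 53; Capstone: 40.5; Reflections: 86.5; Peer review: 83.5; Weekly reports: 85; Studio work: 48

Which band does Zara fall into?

Merit

Oral exam (53) > Studio work (48), so Studio work counts as 53.
Weighted total:
  Midterm exam 74.5 × 0.16 = 11.92
  Essays 64 × 0.07 = 4.48
  Oral exam 53 × 0.06 = 3.18
  Capstone 40.5 × 0.27 = 10.935
  Reflections 86.5 × 0.07 = 6.055
  Peer review 83.5 × 0.21 = 17.535
  Weekly reports 85 × 0.07 = 5.95
  Studio work 53 × 0.09 = 4.77
Sum = 64.825
64.825 is ≥ 64.5 and < 91 → Merit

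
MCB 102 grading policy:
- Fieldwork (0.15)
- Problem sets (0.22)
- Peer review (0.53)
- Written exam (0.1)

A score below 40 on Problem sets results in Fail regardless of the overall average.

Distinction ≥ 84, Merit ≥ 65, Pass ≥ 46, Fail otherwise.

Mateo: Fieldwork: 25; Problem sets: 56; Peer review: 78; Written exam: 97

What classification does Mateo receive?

Merit

Problem sets score 56 ≥ 40: minimum met.
Weighted total:
  Fieldwork 25 × 0.15 = 3.75
  Problem sets 56 × 0.22 = 12.32
  Peer review 78 × 0.53 = 41.34
  Written exam 97 × 0.1 = 9.7
Sum = 67.11
67.11 is ≥ 65 and < 84 → Merit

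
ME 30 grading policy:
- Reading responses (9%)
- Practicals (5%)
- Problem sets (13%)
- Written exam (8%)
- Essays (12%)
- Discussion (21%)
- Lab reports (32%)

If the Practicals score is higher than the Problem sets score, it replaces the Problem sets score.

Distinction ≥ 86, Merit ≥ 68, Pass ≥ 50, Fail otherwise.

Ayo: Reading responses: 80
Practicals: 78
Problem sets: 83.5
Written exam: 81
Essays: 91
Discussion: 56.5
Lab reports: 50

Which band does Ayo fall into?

Practicals (78) ≤ Problem sets (83.5), so Problem sets stays at 83.5.
Weighted total:
  Reading responses 80 × 0.09 = 7.2
  Practicals 78 × 0.05 = 3.9
  Problem sets 83.5 × 0.13 = 10.855
  Written exam 81 × 0.08 = 6.48
  Essays 91 × 0.12 = 10.92
  Discussion 56.5 × 0.21 = 11.865
  Lab reports 50 × 0.32 = 16
Sum = 67.22
67.22 is ≥ 50 and < 68 → Pass

Pass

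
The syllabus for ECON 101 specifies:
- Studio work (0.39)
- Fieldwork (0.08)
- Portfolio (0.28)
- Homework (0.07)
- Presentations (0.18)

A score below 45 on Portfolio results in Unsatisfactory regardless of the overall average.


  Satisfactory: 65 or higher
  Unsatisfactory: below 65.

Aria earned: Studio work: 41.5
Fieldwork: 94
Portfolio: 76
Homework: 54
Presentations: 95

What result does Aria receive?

Portfolio score 76 ≥ 45: minimum met.
Weighted total:
  Studio work 41.5 × 0.39 = 16.185
  Fieldwork 94 × 0.08 = 7.52
  Portfolio 76 × 0.28 = 21.28
  Homework 54 × 0.07 = 3.78
  Presentations 95 × 0.18 = 17.1
Sum = 65.865
65.865 ≥ 65 → Satisfactory

Satisfactory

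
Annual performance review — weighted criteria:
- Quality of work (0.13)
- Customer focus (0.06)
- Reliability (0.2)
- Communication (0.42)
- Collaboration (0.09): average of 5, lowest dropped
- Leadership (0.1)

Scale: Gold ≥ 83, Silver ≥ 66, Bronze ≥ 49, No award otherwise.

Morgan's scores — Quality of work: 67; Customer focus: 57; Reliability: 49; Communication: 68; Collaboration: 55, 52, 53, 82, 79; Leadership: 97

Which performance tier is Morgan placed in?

Silver

Collaboration: drop 52 → average of remaining 4 = 269/4 = 67.25
Weighted total:
  Quality of work 67 × 0.13 = 8.71
  Customer focus 57 × 0.06 = 3.42
  Reliability 49 × 0.2 = 9.8
  Communication 68 × 0.42 = 28.56
  Collaboration 67.25 × 0.09 = 6.0525
  Leadership 97 × 0.1 = 9.7
Sum = 66.2425
66.2425 is ≥ 66 and < 83 → Silver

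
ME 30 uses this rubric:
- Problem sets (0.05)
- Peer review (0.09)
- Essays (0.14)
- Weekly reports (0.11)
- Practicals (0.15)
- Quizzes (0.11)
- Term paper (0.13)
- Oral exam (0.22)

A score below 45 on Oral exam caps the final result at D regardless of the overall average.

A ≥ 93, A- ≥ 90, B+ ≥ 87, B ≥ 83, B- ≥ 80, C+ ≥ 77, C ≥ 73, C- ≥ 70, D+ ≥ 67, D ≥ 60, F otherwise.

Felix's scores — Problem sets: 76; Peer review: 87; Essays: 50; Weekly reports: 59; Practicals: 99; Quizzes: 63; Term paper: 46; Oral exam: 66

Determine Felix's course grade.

D+

Oral exam score 66 ≥ 45: minimum met.
Weighted total:
  Problem sets 76 × 0.05 = 3.8
  Peer review 87 × 0.09 = 7.83
  Essays 50 × 0.14 = 7
  Weekly reports 59 × 0.11 = 6.49
  Practicals 99 × 0.15 = 14.85
  Quizzes 63 × 0.11 = 6.93
  Term paper 46 × 0.13 = 5.98
  Oral exam 66 × 0.22 = 14.52
Sum = 67.4
67.4 is ≥ 67 and < 70 → D+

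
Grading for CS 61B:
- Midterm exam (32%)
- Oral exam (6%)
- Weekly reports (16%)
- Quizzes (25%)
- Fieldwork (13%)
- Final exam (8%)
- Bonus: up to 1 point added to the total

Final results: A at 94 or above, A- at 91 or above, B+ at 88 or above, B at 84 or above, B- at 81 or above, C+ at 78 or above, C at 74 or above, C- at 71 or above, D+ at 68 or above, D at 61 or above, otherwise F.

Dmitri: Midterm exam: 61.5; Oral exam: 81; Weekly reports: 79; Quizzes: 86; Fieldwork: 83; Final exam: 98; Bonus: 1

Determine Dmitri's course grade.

C+

Weighted total:
  Midterm exam 61.5 × 0.32 = 19.68
  Oral exam 81 × 0.06 = 4.86
  Weekly reports 79 × 0.16 = 12.64
  Quizzes 86 × 0.25 = 21.5
  Fieldwork 83 × 0.13 = 10.79
  Final exam 98 × 0.08 = 7.84
Sum = 77.31
Bonus: 77.31 + 1 = 78.31
78.31 is ≥ 78 and < 81 → C+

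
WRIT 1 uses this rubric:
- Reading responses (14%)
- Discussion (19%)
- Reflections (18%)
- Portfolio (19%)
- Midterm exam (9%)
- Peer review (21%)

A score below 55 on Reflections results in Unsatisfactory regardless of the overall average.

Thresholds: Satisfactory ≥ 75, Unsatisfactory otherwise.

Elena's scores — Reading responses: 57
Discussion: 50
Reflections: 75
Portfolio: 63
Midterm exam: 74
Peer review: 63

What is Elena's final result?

Unsatisfactory

Reflections score 75 ≥ 55: minimum met.
Weighted total:
  Reading responses 57 × 0.14 = 7.98
  Discussion 50 × 0.19 = 9.5
  Reflections 75 × 0.18 = 13.5
  Portfolio 63 × 0.19 = 11.97
  Midterm exam 74 × 0.09 = 6.66
  Peer review 63 × 0.21 = 13.23
Sum = 62.84
62.84 < 75 → Unsatisfactory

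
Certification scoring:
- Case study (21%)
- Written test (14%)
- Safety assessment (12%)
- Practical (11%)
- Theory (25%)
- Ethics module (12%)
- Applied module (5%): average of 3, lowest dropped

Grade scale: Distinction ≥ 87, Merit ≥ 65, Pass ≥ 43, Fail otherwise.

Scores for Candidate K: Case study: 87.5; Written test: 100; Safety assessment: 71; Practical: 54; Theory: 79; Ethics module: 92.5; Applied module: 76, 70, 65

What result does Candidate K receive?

Applied module: drop 65 → average of remaining 2 = 146/2 = 73
Weighted total:
  Case study 87.5 × 0.21 = 18.375
  Written test 100 × 0.14 = 14
  Safety assessment 71 × 0.12 = 8.52
  Practical 54 × 0.11 = 5.94
  Theory 79 × 0.25 = 19.75
  Ethics module 92.5 × 0.12 = 11.1
  Applied module 73 × 0.05 = 3.65
Sum = 81.335
81.335 is ≥ 65 and < 87 → Merit

Merit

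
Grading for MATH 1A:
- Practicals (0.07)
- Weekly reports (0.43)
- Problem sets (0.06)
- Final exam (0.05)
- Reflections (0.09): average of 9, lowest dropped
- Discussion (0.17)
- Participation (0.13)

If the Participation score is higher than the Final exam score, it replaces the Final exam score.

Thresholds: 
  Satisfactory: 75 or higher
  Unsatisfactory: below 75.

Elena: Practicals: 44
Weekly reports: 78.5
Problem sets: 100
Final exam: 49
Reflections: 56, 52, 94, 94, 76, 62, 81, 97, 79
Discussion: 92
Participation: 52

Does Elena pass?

Satisfactory

Reflections: drop 52 → average of remaining 8 = 639/8 = 79.875
Participation (52) > Final exam (49), so Final exam counts as 52.
Weighted total:
  Practicals 44 × 0.07 = 3.08
  Weekly reports 78.5 × 0.43 = 33.755
  Problem sets 100 × 0.06 = 6
  Final exam 52 × 0.05 = 2.6
  Reflections 79.875 × 0.09 = 7.18875
  Discussion 92 × 0.17 = 15.64
  Participation 52 × 0.13 = 6.76
Sum = 75.02375
75.02375 ≥ 75 → Satisfactory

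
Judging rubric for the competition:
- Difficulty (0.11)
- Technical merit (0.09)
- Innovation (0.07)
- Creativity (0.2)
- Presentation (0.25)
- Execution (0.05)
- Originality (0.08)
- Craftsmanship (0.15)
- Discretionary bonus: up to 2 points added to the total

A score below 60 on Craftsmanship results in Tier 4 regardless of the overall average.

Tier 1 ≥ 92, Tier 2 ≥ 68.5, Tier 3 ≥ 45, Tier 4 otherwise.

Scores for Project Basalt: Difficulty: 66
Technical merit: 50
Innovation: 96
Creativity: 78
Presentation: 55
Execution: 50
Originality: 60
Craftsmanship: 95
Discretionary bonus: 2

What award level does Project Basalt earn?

Tier 2

Craftsmanship score 95 ≥ 60: minimum met.
Weighted total:
  Difficulty 66 × 0.11 = 7.26
  Technical merit 50 × 0.09 = 4.5
  Innovation 96 × 0.07 = 6.72
  Creativity 78 × 0.2 = 15.6
  Presentation 55 × 0.25 = 13.75
  Execution 50 × 0.05 = 2.5
  Originality 60 × 0.08 = 4.8
  Craftsmanship 95 × 0.15 = 14.25
Sum = 69.38
Discretionary bonus: 69.38 + 2 = 71.38
71.38 is ≥ 68.5 and < 92 → Tier 2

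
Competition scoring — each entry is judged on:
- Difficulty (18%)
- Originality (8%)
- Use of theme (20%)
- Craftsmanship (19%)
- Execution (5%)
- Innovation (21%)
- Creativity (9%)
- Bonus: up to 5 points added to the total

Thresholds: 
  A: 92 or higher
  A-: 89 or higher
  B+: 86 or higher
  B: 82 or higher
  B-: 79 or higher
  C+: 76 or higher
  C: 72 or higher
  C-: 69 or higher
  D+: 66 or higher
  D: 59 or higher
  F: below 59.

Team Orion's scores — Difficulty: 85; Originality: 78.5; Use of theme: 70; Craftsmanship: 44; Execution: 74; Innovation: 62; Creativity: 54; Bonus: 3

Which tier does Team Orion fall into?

Weighted total:
  Difficulty 85 × 0.18 = 15.3
  Originality 78.5 × 0.08 = 6.28
  Use of theme 70 × 0.2 = 14
  Craftsmanship 44 × 0.19 = 8.36
  Execution 74 × 0.05 = 3.7
  Innovation 62 × 0.21 = 13.02
  Creativity 54 × 0.09 = 4.86
Sum = 65.52
Bonus: 65.52 + 3 = 68.52
68.52 is ≥ 66 and < 69 → D+

D+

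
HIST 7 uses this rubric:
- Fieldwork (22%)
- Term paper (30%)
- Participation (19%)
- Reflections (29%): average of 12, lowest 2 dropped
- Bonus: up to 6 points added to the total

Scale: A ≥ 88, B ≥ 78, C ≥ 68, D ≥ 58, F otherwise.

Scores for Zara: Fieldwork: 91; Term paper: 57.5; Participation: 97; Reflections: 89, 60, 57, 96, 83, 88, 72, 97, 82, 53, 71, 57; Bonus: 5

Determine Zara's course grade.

Reflections: drop 53, 57 → average of remaining 10 = 795/10 = 79.5
Weighted total:
  Fieldwork 91 × 0.22 = 20.02
  Term paper 57.5 × 0.3 = 17.25
  Participation 97 × 0.19 = 18.43
  Reflections 79.5 × 0.29 = 23.055
Sum = 78.755
Bonus: 78.755 + 5 = 83.755
83.755 is ≥ 78 and < 88 → B

B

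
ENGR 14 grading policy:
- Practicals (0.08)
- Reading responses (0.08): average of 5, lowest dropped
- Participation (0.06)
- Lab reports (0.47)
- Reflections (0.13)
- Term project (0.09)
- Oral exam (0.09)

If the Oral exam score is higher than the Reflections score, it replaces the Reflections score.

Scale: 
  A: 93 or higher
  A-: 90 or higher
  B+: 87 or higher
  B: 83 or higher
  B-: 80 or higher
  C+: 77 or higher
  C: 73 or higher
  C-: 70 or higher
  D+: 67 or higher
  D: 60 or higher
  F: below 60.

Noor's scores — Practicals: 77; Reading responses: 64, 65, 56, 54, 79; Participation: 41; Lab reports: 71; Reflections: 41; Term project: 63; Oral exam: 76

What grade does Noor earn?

D+

Reading responses: drop 54 → average of remaining 4 = 264/4 = 66
Oral exam (76) > Reflections (41), so Reflections counts as 76.
Weighted total:
  Practicals 77 × 0.08 = 6.16
  Reading responses 66 × 0.08 = 5.28
  Participation 41 × 0.06 = 2.46
  Lab reports 71 × 0.47 = 33.37
  Reflections 76 × 0.13 = 9.88
  Term project 63 × 0.09 = 5.67
  Oral exam 76 × 0.09 = 6.84
Sum = 69.66
69.66 is ≥ 67 and < 70 → D+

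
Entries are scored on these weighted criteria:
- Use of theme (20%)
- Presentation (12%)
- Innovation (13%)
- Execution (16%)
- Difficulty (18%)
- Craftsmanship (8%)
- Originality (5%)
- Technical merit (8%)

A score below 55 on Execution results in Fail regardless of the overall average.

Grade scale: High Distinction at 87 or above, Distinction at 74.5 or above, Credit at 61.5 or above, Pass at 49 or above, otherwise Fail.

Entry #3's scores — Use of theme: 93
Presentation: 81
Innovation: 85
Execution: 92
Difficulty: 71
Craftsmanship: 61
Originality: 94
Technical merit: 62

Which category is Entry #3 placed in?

Execution score 92 ≥ 55: minimum met.
Weighted total:
  Use of theme 93 × 0.2 = 18.6
  Presentation 81 × 0.12 = 9.72
  Innovation 85 × 0.13 = 11.05
  Execution 92 × 0.16 = 14.72
  Difficulty 71 × 0.18 = 12.78
  Craftsmanship 61 × 0.08 = 4.88
  Originality 94 × 0.05 = 4.7
  Technical merit 62 × 0.08 = 4.96
Sum = 81.41
81.41 is ≥ 74.5 and < 87 → Distinction

Distinction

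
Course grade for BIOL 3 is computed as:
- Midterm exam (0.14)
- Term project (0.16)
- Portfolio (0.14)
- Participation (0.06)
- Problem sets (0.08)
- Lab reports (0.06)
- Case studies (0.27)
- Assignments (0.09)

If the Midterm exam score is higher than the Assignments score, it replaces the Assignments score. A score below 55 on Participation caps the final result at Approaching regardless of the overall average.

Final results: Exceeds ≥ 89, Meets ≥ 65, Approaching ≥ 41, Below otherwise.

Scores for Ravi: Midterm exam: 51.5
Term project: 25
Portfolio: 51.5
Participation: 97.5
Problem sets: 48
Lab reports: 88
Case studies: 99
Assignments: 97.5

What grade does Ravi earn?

Midterm exam (51.5) ≤ Assignments (97.5), so Assignments stays at 97.5.
Participation score 97.5 ≥ 55: minimum met.
Weighted total:
  Midterm exam 51.5 × 0.14 = 7.21
  Term project 25 × 0.16 = 4
  Portfolio 51.5 × 0.14 = 7.21
  Participation 97.5 × 0.06 = 5.85
  Problem sets 48 × 0.08 = 3.84
  Lab reports 88 × 0.06 = 5.28
  Case studies 99 × 0.27 = 26.73
  Assignments 97.5 × 0.09 = 8.775
Sum = 68.895
68.895 is ≥ 65 and < 89 → Meets

Meets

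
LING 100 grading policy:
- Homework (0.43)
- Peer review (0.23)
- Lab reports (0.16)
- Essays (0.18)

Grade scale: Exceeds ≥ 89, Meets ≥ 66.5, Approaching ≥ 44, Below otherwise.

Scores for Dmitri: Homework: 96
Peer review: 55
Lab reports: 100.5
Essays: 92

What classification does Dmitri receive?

Meets

Weighted total:
  Homework 96 × 0.43 = 41.28
  Peer review 55 × 0.23 = 12.65
  Lab reports 100.5 × 0.16 = 16.08
  Essays 92 × 0.18 = 16.56
Sum = 86.57
86.57 is ≥ 66.5 and < 89 → Meets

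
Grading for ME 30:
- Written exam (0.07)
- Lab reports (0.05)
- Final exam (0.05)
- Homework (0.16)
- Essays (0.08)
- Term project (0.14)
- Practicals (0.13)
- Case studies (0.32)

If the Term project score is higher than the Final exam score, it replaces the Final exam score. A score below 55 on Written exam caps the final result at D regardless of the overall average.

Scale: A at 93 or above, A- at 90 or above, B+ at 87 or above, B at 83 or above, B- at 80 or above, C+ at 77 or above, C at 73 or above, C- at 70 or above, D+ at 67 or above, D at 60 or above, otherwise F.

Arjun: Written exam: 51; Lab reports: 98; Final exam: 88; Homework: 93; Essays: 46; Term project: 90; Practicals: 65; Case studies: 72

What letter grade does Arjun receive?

D

Term project (90) > Final exam (88), so Final exam counts as 90.
Written exam score 51 < 55: minimum not met.
Weighted total:
  Written exam 51 × 0.07 = 3.57
  Lab reports 98 × 0.05 = 4.9
  Final exam 90 × 0.05 = 4.5
  Homework 93 × 0.16 = 14.88
  Essays 46 × 0.08 = 3.68
  Term project 90 × 0.14 = 12.6
  Practicals 65 × 0.13 = 8.45
  Case studies 72 × 0.32 = 23.04
Sum = 75.62
75.62 would be C; cap at D applies → D.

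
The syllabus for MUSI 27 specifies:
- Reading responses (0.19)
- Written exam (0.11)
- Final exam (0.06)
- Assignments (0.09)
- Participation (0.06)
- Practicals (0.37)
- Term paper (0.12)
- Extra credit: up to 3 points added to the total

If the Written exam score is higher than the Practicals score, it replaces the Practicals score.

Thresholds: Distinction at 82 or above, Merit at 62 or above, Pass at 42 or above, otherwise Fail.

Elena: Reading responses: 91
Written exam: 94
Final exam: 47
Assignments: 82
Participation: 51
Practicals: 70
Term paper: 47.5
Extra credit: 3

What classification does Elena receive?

Distinction

Written exam (94) > Practicals (70), so Practicals counts as 94.
Weighted total:
  Reading responses 91 × 0.19 = 17.29
  Written exam 94 × 0.11 = 10.34
  Final exam 47 × 0.06 = 2.82
  Assignments 82 × 0.09 = 7.38
  Participation 51 × 0.06 = 3.06
  Practicals 94 × 0.37 = 34.78
  Term paper 47.5 × 0.12 = 5.7
Sum = 81.37
Extra credit: 81.37 + 3 = 84.37
84.37 ≥ 82 → Distinction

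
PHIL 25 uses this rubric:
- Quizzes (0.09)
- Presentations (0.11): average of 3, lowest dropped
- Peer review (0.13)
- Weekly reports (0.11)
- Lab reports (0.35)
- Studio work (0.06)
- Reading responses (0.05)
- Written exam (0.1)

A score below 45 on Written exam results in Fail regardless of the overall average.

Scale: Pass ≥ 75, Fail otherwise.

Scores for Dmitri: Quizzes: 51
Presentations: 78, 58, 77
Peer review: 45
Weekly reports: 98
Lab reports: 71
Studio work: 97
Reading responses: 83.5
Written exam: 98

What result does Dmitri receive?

Fail

Presentations: drop 58 → average of remaining 2 = 155/2 = 77.5
Written exam score 98 ≥ 45: minimum met.
Weighted total:
  Quizzes 51 × 0.09 = 4.59
  Presentations 77.5 × 0.11 = 8.525
  Peer review 45 × 0.13 = 5.85
  Weekly reports 98 × 0.11 = 10.78
  Lab reports 71 × 0.35 = 24.85
  Studio work 97 × 0.06 = 5.82
  Reading responses 83.5 × 0.05 = 4.175
  Written exam 98 × 0.1 = 9.8
Sum = 74.39
74.39 < 75 → Fail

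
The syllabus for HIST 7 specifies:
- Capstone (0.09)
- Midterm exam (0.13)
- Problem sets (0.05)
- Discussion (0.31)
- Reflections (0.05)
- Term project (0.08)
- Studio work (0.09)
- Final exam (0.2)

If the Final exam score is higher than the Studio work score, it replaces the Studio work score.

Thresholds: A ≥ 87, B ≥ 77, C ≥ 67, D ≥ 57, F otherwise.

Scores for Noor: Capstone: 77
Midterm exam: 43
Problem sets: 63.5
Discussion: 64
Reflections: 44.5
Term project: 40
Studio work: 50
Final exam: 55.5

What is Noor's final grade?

D

Final exam (55.5) > Studio work (50), so Studio work counts as 55.5.
Weighted total:
  Capstone 77 × 0.09 = 6.93
  Midterm exam 43 × 0.13 = 5.59
  Problem sets 63.5 × 0.05 = 3.175
  Discussion 64 × 0.31 = 19.84
  Reflections 44.5 × 0.05 = 2.225
  Term project 40 × 0.08 = 3.2
  Studio work 55.5 × 0.09 = 4.995
  Final exam 55.5 × 0.2 = 11.1
Sum = 57.055
57.055 is ≥ 57 and < 67 → D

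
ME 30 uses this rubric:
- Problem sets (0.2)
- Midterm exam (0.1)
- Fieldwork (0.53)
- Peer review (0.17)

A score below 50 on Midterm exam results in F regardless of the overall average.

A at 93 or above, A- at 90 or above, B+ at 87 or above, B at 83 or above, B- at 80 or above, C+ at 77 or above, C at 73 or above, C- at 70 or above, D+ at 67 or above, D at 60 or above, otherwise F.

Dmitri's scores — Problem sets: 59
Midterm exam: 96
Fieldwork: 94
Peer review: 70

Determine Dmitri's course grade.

Midterm exam score 96 ≥ 50: minimum met.
Weighted total:
  Problem sets 59 × 0.2 = 11.8
  Midterm exam 96 × 0.1 = 9.6
  Fieldwork 94 × 0.53 = 49.82
  Peer review 70 × 0.17 = 11.9
Sum = 83.12
83.12 is ≥ 83 and < 87 → B

B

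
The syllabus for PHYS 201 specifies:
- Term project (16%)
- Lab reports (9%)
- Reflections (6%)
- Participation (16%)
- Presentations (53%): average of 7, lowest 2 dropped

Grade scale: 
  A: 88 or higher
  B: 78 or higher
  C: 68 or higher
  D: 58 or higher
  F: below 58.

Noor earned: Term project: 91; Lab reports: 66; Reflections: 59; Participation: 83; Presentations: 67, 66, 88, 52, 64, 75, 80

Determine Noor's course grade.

Presentations: drop 52, 64 → average of remaining 5 = 376/5 = 75.2
Weighted total:
  Term project 91 × 0.16 = 14.56
  Lab reports 66 × 0.09 = 5.94
  Reflections 59 × 0.06 = 3.54
  Participation 83 × 0.16 = 13.28
  Presentations 75.2 × 0.53 = 39.856
Sum = 77.176
77.176 is ≥ 68 and < 78 → C

C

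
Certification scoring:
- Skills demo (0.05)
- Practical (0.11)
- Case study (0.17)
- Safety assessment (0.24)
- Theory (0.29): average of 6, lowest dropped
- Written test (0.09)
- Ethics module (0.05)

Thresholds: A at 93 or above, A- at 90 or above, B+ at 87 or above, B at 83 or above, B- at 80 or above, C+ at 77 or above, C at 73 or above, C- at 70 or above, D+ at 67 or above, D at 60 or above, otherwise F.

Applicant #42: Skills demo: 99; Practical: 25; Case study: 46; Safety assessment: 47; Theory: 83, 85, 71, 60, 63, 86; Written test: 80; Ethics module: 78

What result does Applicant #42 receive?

D

Theory: drop 60 → average of remaining 5 = 388/5 = 77.6
Weighted total:
  Skills demo 99 × 0.05 = 4.95
  Practical 25 × 0.11 = 2.75
  Case study 46 × 0.17 = 7.82
  Safety assessment 47 × 0.24 = 11.28
  Theory 77.6 × 0.29 = 22.504
  Written test 80 × 0.09 = 7.2
  Ethics module 78 × 0.05 = 3.9
Sum = 60.404
60.404 is ≥ 60 and < 67 → D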